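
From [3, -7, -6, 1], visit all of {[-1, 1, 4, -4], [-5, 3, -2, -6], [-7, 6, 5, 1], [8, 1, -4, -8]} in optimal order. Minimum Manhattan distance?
74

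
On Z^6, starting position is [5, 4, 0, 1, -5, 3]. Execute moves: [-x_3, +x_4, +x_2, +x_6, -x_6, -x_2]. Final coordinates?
(5, 4, -1, 2, -5, 3)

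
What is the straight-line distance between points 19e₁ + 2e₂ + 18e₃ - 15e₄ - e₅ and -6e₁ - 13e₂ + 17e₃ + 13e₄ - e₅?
40.4351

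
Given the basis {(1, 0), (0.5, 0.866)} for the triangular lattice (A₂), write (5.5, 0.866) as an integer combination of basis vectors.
5b₁ + b₂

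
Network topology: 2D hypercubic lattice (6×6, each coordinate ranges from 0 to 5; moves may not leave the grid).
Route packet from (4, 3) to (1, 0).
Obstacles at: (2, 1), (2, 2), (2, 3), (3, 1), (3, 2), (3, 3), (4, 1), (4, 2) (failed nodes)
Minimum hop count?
8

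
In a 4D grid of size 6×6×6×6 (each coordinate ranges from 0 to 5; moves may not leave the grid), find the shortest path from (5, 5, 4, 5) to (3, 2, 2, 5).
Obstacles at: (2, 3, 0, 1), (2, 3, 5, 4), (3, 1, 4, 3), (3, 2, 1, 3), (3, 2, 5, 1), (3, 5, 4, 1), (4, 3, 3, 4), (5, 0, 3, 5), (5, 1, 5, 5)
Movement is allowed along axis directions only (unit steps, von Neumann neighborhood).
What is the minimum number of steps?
7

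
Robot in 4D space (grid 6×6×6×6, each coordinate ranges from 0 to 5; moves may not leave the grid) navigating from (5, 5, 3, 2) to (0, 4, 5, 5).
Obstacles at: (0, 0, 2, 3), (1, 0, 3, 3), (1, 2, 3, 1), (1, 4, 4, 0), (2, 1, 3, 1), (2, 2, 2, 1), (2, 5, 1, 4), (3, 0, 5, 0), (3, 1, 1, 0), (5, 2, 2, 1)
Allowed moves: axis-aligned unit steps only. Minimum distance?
11
(one shortest path: (5, 5, 3, 2) → (4, 5, 3, 2) → (3, 5, 3, 2) → (2, 5, 3, 2) → (1, 5, 3, 2) → (0, 5, 3, 2) → (0, 4, 3, 2) → (0, 4, 4, 2) → (0, 4, 5, 2) → (0, 4, 5, 3) → (0, 4, 5, 4) → (0, 4, 5, 5))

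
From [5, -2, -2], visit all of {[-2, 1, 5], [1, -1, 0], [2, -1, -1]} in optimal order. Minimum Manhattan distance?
17
(one optimal route: (5, -2, -2) → (2, -1, -1) → (1, -1, 0) → (-2, 1, 5))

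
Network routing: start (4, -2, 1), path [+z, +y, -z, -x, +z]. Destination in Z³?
(3, -1, 2)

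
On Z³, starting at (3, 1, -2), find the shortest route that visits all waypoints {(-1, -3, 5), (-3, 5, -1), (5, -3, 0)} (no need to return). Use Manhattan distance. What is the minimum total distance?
35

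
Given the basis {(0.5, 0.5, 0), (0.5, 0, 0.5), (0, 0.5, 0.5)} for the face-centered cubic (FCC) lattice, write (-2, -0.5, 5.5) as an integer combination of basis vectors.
-8b₁ + 4b₂ + 7b₃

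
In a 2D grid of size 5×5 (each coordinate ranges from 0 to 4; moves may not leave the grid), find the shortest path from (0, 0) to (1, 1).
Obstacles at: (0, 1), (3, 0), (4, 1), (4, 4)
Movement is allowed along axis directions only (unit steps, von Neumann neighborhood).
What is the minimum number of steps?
2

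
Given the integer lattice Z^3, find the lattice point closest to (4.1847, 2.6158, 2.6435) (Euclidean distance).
(4, 3, 3)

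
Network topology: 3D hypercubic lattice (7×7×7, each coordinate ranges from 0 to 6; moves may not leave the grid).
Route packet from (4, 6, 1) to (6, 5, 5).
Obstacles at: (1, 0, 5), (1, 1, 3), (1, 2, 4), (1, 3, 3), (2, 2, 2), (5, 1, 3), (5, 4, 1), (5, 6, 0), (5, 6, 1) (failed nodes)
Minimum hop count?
7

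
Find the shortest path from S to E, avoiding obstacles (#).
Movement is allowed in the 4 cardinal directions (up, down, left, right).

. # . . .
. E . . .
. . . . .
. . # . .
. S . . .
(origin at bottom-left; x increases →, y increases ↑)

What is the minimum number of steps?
3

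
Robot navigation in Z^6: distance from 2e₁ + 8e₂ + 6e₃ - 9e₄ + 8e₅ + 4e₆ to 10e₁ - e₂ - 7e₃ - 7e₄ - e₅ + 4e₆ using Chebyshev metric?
13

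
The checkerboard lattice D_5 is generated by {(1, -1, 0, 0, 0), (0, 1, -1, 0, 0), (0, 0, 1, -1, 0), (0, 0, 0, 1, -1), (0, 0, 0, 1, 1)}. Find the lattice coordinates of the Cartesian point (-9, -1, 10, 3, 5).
-9b₁ - 10b₂ - b₄ + 4b₅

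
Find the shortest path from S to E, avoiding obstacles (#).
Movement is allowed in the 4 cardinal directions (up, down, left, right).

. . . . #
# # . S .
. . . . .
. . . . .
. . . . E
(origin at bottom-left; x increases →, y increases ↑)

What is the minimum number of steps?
4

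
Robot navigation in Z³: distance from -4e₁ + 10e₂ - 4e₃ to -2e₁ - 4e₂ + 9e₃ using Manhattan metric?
29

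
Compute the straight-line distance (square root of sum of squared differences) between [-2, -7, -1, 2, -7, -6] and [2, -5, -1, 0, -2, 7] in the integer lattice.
14.7648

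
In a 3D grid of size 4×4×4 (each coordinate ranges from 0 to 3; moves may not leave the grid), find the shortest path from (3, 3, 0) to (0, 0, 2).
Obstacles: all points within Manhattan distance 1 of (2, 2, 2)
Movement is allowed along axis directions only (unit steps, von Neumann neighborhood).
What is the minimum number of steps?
8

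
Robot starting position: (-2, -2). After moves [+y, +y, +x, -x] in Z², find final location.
(-2, 0)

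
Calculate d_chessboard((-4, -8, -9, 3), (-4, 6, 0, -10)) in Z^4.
14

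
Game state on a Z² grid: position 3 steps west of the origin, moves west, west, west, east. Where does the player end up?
(-5, 0)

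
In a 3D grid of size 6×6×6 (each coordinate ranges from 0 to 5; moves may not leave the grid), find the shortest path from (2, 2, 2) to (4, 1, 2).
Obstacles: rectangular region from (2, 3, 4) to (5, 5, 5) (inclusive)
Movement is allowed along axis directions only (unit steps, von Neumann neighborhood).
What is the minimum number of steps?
3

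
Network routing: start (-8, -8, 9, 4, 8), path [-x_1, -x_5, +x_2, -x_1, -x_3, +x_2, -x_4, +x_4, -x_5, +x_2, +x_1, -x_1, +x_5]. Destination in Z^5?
(-10, -5, 8, 4, 7)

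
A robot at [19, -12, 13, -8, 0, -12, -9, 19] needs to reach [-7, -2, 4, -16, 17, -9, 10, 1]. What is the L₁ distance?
110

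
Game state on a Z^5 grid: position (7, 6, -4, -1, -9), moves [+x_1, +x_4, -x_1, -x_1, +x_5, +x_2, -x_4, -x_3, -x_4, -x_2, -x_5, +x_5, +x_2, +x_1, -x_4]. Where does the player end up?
(7, 7, -5, -3, -8)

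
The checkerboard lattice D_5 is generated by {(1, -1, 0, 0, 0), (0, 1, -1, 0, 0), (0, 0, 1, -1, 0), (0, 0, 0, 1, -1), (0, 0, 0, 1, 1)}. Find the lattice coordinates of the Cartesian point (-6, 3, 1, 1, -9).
-6b₁ - 3b₂ - 2b₃ + 4b₄ - 5b₅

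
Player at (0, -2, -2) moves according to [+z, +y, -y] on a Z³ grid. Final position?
(0, -2, -1)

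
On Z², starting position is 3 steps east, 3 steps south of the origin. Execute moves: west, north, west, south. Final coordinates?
(1, -3)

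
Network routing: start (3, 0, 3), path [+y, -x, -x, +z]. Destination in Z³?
(1, 1, 4)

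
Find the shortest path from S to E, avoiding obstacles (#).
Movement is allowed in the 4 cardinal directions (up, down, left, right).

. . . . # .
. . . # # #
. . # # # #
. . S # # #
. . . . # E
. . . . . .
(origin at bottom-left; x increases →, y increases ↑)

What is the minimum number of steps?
6
(one shortest path: (2, 2) → (2, 1) → (3, 1) → (3, 0) → (4, 0) → (5, 0) → (5, 1))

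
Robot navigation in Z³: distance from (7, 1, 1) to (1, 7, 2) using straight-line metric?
8.544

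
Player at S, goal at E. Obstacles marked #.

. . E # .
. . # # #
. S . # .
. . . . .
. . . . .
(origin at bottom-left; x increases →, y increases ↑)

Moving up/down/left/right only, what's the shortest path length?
3
(one shortest path: (1, 2) → (1, 3) → (1, 4) → (2, 4))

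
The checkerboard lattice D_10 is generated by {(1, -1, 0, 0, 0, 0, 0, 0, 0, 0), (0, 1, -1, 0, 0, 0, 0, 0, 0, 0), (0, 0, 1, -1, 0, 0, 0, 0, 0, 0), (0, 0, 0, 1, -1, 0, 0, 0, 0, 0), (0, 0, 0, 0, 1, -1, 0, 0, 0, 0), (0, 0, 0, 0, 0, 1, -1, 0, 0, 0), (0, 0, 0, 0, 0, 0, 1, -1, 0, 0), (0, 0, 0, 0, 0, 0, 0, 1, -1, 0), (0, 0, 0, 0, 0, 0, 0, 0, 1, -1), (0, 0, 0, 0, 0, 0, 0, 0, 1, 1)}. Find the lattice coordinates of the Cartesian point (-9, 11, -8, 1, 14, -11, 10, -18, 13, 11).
-9b₁ + 2b₂ - 6b₃ - 5b₄ + 9b₅ - 2b₆ + 8b₇ - 10b₈ - 4b₉ + 7b₁₀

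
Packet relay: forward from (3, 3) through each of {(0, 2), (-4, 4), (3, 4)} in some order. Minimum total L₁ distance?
12
(one optimal route: (3, 3) → (3, 4) → (0, 2) → (-4, 4))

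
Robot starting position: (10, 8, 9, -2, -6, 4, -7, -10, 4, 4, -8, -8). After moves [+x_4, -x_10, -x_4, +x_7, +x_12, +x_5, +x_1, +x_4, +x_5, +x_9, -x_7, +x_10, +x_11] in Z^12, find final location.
(11, 8, 9, -1, -4, 4, -7, -10, 5, 4, -7, -7)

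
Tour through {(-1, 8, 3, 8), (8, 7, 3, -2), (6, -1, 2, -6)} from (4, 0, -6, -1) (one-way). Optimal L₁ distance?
51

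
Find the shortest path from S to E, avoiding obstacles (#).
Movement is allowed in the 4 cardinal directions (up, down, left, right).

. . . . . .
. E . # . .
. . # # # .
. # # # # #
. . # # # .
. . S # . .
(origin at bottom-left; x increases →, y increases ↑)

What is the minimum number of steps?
7
(one shortest path: (2, 0) → (1, 0) → (0, 0) → (0, 1) → (0, 2) → (0, 3) → (1, 3) → (1, 4))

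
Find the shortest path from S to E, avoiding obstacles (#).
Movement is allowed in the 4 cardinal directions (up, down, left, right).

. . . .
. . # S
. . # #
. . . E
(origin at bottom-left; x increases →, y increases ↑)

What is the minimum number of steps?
8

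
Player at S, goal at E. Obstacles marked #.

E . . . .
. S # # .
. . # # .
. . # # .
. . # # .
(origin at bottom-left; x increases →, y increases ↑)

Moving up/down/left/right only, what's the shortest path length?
2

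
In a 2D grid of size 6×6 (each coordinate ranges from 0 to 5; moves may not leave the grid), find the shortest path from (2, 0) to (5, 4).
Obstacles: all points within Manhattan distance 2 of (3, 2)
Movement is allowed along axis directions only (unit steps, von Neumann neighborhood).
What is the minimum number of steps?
13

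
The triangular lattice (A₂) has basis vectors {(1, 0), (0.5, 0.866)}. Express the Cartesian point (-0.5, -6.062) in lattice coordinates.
3b₁ - 7b₂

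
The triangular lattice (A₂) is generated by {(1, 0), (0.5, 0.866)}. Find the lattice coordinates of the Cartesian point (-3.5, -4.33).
-b₁ - 5b₂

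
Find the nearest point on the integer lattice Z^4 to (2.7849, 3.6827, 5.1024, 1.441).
(3, 4, 5, 1)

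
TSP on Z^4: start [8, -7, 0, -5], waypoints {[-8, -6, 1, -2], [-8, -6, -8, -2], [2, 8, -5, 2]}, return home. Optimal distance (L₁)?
94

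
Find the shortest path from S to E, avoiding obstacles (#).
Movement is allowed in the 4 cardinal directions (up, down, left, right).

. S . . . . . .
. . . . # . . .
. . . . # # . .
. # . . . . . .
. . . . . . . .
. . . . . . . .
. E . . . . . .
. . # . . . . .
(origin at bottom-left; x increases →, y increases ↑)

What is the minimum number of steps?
8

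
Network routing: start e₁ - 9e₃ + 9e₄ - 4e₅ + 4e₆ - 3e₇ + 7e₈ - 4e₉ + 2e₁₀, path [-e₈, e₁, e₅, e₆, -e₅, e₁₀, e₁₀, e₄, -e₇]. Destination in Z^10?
(2, 0, -9, 10, -4, 5, -4, 6, -4, 4)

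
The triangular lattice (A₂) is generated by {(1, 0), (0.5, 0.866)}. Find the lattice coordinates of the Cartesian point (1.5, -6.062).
5b₁ - 7b₂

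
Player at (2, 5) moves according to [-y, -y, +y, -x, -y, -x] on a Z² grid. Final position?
(0, 3)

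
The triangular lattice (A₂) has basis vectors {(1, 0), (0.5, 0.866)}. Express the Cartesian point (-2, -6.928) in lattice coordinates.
2b₁ - 8b₂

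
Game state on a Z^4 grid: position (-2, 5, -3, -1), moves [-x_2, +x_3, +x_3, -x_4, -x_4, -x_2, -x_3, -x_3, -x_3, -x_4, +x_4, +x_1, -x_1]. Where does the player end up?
(-2, 3, -4, -3)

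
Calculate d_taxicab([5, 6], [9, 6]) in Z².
4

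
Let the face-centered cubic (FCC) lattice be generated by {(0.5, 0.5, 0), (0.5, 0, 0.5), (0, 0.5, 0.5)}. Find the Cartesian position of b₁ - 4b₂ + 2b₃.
(-1.5, 1.5, -1)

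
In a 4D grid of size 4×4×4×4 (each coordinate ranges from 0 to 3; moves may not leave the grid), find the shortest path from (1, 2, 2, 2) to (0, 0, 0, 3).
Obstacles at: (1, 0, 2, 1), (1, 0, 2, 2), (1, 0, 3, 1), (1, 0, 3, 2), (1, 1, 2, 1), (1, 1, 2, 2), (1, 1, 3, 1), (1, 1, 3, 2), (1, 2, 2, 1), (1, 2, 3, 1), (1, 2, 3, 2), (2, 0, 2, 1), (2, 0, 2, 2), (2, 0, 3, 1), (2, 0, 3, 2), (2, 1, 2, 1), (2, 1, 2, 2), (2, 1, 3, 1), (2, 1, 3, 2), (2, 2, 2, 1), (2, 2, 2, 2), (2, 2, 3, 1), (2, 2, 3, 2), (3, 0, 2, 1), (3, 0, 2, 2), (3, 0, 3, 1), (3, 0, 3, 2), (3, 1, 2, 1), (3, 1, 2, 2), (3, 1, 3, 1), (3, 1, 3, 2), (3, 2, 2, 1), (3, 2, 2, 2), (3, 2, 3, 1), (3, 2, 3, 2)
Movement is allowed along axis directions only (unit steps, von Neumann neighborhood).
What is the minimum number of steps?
6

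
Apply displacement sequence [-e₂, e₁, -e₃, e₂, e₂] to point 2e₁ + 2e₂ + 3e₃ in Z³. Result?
(3, 3, 2)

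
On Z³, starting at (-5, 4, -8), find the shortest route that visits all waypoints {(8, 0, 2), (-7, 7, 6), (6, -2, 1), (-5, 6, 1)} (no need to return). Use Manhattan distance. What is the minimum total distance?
50
(one optimal route: (-5, 4, -8) → (-5, 6, 1) → (-7, 7, 6) → (8, 0, 2) → (6, -2, 1))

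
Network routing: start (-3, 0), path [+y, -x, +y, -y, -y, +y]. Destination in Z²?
(-4, 1)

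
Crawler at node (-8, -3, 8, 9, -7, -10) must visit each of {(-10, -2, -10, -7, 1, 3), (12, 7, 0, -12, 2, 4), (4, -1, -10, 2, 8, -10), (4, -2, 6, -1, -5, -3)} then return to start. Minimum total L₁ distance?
228
(one optimal route: (-8, -3, 8, 9, -7, -10) → (4, -1, -10, 2, 8, -10) → (-10, -2, -10, -7, 1, 3) → (12, 7, 0, -12, 2, 4) → (4, -2, 6, -1, -5, -3) → (-8, -3, 8, 9, -7, -10))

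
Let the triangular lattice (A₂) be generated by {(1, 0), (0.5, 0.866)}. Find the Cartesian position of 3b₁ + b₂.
(3.5, 0.866)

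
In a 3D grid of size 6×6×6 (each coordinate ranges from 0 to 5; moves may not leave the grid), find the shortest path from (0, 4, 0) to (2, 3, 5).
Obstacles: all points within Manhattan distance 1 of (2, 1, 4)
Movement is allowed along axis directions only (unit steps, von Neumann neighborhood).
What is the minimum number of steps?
8
(one shortest path: (0, 4, 0) → (1, 4, 0) → (2, 4, 0) → (2, 3, 0) → (2, 3, 1) → (2, 3, 2) → (2, 3, 3) → (2, 3, 4) → (2, 3, 5))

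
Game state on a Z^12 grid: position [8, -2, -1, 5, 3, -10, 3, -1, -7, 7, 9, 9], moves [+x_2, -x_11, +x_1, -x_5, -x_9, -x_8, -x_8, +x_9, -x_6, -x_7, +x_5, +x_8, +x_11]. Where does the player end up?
(9, -1, -1, 5, 3, -11, 2, -2, -7, 7, 9, 9)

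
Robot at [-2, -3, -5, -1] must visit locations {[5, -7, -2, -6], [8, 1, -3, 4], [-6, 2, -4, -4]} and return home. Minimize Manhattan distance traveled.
78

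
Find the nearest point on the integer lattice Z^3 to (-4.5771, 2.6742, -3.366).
(-5, 3, -3)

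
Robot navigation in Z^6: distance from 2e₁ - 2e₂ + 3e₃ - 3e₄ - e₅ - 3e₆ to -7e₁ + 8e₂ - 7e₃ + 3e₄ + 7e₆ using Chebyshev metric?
10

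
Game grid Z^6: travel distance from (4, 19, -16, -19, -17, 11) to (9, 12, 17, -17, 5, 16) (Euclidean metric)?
40.939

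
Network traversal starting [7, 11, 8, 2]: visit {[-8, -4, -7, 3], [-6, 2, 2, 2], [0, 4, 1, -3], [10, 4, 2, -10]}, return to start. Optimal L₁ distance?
122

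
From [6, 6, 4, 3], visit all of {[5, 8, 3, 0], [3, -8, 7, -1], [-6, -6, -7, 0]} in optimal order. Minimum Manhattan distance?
56
(one optimal route: (6, 6, 4, 3) → (5, 8, 3, 0) → (3, -8, 7, -1) → (-6, -6, -7, 0))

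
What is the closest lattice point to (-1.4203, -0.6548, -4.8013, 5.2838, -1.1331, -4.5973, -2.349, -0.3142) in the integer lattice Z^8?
(-1, -1, -5, 5, -1, -5, -2, 0)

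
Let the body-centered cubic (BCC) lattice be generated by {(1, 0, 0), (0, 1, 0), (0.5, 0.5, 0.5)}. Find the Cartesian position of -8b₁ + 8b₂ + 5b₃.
(-5.5, 10.5, 2.5)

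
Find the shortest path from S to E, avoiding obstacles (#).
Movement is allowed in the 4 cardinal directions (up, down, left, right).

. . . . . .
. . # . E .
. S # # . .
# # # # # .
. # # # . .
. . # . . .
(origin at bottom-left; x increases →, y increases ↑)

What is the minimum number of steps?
6
(one shortest path: (1, 3) → (1, 4) → (1, 5) → (2, 5) → (3, 5) → (4, 5) → (4, 4))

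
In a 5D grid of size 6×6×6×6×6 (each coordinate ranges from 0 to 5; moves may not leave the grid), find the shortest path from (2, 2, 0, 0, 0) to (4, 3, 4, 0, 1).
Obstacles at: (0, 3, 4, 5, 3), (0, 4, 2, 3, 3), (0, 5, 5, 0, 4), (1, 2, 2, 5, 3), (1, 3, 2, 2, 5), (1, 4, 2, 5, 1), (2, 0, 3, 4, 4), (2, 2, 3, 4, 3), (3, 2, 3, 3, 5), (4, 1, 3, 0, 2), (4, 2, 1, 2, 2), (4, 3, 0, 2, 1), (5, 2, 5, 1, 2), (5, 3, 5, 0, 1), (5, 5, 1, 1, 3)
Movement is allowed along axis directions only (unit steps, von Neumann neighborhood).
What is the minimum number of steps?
8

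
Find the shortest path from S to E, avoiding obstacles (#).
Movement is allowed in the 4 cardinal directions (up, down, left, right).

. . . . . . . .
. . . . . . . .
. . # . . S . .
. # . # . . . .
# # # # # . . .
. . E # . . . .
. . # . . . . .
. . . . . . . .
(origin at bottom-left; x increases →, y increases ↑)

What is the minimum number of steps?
12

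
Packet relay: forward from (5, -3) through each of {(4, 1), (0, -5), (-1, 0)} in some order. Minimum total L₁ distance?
17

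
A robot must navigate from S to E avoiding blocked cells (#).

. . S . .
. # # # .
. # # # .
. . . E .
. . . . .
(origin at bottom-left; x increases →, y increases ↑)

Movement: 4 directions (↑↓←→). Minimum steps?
6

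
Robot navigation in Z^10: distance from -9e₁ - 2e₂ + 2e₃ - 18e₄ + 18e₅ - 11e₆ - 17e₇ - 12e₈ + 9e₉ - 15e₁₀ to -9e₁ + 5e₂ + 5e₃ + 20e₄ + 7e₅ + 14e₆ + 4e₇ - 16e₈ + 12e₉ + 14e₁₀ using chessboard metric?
38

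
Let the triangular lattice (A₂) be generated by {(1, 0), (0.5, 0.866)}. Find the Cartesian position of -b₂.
(-0.5, -0.866)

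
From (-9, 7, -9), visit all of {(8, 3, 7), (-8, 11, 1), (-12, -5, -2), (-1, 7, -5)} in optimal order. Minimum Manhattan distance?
87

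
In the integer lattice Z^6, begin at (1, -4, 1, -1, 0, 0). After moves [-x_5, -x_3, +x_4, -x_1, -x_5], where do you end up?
(0, -4, 0, 0, -2, 0)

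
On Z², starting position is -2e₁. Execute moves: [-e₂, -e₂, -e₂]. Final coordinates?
(-2, -3)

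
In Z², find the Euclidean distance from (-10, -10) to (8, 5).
23.4307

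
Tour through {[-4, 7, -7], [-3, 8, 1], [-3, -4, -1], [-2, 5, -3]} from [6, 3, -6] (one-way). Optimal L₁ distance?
45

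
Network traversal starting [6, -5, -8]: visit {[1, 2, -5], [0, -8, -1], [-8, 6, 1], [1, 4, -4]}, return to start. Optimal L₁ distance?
74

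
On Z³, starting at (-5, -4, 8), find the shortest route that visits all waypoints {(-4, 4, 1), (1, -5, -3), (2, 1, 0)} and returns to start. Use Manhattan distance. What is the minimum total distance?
54
(one optimal route: (-5, -4, 8) → (-4, 4, 1) → (2, 1, 0) → (1, -5, -3) → (-5, -4, 8))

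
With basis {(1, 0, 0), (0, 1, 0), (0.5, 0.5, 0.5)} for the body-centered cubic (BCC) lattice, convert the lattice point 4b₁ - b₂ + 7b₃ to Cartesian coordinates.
(7.5, 2.5, 3.5)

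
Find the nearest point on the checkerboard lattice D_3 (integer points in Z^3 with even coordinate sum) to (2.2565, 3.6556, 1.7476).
(2, 4, 2)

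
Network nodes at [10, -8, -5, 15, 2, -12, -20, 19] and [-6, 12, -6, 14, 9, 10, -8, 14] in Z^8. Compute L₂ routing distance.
36.8782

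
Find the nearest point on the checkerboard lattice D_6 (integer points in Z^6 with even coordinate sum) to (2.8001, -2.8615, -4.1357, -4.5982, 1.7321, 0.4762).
(3, -3, -4, -5, 2, 1)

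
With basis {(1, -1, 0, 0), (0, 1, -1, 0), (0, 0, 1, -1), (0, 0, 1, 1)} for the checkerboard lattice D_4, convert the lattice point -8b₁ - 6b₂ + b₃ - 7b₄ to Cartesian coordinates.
(-8, 2, 0, -8)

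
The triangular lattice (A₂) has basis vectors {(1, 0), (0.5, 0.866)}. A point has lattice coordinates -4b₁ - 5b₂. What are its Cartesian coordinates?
(-6.5, -4.33)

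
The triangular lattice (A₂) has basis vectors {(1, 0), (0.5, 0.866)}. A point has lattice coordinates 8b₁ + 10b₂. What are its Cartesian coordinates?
(13, 8.66)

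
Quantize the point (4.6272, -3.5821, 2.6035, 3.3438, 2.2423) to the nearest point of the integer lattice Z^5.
(5, -4, 3, 3, 2)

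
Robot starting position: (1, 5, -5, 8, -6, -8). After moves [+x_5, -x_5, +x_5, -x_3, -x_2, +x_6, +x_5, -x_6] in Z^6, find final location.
(1, 4, -6, 8, -4, -8)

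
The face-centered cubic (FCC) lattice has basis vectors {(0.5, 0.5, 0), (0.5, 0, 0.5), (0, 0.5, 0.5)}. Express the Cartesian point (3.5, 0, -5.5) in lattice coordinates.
9b₁ - 2b₂ - 9b₃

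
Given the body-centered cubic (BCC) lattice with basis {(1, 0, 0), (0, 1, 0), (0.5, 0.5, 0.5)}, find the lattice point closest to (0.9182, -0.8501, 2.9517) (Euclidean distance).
(1, -1, 3)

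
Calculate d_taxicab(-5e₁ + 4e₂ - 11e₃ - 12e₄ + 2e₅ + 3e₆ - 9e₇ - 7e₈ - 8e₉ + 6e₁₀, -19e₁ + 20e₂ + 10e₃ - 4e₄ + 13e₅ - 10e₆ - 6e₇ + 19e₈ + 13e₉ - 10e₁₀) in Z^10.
149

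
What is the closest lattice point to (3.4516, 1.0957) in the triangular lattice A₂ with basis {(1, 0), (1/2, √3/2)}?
(3.5, 0.866)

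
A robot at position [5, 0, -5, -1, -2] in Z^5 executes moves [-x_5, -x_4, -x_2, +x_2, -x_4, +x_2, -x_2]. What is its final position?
(5, 0, -5, -3, -3)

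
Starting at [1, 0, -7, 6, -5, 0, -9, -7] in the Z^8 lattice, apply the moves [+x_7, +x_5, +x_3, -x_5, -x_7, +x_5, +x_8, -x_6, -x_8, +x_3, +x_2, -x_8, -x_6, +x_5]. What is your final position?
(1, 1, -5, 6, -3, -2, -9, -8)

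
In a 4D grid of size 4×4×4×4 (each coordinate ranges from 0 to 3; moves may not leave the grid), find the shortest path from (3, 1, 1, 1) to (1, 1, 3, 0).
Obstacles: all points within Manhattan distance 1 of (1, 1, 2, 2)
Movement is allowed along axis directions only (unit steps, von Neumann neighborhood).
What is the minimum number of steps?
5
(one shortest path: (3, 1, 1, 1) → (2, 1, 1, 1) → (1, 1, 1, 1) → (1, 1, 1, 0) → (1, 1, 2, 0) → (1, 1, 3, 0))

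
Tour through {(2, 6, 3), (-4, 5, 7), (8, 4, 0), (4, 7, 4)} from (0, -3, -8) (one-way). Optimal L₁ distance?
49
(one optimal route: (0, -3, -8) → (8, 4, 0) → (4, 7, 4) → (2, 6, 3) → (-4, 5, 7))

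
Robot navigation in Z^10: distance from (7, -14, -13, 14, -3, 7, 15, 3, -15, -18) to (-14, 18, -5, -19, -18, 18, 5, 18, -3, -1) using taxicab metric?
174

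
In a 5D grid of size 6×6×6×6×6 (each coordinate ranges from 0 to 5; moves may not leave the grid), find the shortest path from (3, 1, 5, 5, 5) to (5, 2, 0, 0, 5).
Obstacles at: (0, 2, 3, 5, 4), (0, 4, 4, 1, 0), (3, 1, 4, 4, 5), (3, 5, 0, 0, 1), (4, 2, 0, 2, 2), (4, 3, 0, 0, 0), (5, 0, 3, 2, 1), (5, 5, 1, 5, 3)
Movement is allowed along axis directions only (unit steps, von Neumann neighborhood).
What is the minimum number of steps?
13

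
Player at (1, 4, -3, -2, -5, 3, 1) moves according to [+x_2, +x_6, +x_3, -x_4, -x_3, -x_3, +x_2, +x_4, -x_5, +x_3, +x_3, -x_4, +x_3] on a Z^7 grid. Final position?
(1, 6, -1, -3, -6, 4, 1)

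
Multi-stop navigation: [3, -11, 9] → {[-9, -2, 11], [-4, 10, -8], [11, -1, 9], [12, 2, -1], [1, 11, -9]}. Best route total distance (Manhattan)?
95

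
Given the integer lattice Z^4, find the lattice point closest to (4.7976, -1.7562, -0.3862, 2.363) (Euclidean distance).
(5, -2, 0, 2)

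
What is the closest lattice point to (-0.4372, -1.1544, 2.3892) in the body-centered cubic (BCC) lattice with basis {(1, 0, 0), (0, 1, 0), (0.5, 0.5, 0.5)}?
(-0.5, -1.5, 2.5)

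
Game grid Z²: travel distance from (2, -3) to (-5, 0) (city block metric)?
10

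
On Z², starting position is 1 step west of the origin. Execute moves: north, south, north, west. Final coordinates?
(-2, 1)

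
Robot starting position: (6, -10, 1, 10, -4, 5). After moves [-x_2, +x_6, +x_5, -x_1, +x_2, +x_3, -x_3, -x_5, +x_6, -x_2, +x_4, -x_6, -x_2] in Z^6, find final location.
(5, -12, 1, 11, -4, 6)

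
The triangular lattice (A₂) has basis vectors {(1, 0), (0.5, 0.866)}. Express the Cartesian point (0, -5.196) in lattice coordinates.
3b₁ - 6b₂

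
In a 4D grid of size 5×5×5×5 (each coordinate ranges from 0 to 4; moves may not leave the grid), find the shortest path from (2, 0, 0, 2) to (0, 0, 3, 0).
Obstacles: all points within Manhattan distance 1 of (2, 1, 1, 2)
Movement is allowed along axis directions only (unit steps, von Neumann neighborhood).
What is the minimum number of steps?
7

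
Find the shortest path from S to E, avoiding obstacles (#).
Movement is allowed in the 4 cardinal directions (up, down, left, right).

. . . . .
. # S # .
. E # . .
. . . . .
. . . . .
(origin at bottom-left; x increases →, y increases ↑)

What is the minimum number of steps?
6
(one shortest path: (2, 3) → (2, 4) → (1, 4) → (0, 4) → (0, 3) → (0, 2) → (1, 2))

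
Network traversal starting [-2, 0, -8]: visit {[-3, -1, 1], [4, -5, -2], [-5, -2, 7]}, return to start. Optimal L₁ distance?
58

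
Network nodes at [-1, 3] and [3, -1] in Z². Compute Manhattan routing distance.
8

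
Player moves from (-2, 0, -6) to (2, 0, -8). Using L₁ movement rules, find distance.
6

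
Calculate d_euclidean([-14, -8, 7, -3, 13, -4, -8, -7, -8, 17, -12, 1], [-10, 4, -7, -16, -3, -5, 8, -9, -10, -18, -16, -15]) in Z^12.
50.4282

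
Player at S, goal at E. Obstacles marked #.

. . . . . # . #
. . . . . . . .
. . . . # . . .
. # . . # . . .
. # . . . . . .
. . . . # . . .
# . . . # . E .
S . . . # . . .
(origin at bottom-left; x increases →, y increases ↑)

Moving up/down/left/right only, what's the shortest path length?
11
(one shortest path: (0, 0) → (1, 0) → (2, 0) → (3, 0) → (3, 1) → (3, 2) → (3, 3) → (4, 3) → (5, 3) → (6, 3) → (6, 2) → (6, 1))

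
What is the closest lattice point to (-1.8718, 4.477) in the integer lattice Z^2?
(-2, 4)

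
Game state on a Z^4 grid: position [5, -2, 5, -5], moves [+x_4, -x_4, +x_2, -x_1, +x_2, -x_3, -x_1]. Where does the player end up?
(3, 0, 4, -5)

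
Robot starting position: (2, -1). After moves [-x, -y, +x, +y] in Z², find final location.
(2, -1)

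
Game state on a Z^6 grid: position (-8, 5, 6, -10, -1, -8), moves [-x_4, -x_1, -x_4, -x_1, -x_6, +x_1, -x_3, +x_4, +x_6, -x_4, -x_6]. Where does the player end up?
(-9, 5, 5, -12, -1, -9)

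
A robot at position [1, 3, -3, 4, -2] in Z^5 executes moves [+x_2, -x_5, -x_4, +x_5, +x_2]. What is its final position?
(1, 5, -3, 3, -2)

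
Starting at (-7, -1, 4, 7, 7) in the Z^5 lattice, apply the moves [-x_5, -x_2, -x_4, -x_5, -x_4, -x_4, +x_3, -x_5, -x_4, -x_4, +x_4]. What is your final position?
(-7, -2, 5, 3, 4)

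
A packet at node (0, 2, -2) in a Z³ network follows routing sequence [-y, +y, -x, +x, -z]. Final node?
(0, 2, -3)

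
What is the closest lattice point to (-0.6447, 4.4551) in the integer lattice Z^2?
(-1, 4)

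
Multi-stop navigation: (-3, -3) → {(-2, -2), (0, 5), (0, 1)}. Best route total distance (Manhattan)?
11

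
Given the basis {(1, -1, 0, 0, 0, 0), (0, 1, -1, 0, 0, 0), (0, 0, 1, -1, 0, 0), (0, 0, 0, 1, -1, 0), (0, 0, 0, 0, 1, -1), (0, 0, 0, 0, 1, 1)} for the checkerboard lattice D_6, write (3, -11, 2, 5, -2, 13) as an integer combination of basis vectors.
3b₁ - 8b₂ - 6b₃ - b₄ - 8b₅ + 5b₆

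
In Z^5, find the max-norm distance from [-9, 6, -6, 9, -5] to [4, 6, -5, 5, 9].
14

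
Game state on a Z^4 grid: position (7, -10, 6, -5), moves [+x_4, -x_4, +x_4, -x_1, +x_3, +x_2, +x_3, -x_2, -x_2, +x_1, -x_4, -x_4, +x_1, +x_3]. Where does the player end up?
(8, -11, 9, -6)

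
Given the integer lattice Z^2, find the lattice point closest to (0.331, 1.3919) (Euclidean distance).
(0, 1)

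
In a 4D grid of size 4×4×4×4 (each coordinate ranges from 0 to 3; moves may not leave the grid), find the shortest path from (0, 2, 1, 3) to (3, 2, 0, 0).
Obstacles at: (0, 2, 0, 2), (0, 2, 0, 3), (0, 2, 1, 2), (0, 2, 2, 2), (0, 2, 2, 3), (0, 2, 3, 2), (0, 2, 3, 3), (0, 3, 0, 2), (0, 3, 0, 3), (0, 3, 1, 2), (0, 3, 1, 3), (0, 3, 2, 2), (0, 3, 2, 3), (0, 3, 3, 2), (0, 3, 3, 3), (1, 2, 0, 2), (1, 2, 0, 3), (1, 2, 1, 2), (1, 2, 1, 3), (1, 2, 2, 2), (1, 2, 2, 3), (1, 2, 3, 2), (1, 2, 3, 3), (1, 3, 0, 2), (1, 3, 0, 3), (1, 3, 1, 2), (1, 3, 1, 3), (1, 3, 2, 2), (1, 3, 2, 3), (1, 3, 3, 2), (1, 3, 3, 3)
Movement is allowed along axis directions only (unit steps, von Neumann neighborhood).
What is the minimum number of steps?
9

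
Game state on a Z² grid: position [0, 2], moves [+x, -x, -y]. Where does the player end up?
(0, 1)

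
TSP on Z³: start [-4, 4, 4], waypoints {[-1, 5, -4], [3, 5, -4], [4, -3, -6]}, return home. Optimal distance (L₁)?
52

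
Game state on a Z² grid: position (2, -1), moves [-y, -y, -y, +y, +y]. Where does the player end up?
(2, -2)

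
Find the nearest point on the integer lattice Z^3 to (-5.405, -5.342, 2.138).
(-5, -5, 2)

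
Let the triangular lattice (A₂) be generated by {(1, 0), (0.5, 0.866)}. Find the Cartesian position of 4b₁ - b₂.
(3.5, -0.866)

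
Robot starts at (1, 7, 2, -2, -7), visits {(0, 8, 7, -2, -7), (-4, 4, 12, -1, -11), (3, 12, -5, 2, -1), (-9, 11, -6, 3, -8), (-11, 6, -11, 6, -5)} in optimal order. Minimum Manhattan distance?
110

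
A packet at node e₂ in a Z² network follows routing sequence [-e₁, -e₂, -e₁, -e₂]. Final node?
(-2, -1)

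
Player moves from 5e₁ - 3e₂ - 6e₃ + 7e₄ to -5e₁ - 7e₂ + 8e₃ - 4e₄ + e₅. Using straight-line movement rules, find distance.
20.8327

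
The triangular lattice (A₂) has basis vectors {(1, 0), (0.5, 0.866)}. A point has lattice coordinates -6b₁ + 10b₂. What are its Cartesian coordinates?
(-1, 8.66)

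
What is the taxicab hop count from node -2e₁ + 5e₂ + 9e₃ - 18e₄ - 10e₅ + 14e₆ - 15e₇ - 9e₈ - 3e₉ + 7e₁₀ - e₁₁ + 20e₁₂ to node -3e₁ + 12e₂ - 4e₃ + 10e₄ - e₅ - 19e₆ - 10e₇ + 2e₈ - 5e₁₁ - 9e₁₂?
150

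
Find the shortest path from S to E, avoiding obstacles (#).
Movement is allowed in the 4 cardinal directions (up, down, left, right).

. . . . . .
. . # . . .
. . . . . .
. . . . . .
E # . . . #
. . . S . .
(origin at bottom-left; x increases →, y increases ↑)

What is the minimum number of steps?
4
(one shortest path: (3, 0) → (2, 0) → (1, 0) → (0, 0) → (0, 1))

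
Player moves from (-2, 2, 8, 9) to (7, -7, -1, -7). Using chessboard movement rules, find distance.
16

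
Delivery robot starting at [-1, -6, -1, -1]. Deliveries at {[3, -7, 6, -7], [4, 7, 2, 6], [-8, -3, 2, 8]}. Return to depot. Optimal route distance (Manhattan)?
96
(one optimal route: (-1, -6, -1, -1) → (3, -7, 6, -7) → (4, 7, 2, 6) → (-8, -3, 2, 8) → (-1, -6, -1, -1))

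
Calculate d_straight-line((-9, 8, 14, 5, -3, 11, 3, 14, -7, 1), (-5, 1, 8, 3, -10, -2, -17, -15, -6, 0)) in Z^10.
39.5727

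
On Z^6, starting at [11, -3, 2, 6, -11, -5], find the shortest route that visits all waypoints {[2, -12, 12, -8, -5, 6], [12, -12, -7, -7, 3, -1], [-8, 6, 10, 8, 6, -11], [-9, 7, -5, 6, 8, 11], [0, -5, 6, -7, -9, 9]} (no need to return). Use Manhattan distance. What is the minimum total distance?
225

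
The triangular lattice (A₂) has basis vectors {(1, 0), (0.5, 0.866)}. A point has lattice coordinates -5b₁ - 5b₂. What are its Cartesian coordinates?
(-7.5, -4.33)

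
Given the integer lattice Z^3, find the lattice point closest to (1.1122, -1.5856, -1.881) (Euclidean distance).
(1, -2, -2)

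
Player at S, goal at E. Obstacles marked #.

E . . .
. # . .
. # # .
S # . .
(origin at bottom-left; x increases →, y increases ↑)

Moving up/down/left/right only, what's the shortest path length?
3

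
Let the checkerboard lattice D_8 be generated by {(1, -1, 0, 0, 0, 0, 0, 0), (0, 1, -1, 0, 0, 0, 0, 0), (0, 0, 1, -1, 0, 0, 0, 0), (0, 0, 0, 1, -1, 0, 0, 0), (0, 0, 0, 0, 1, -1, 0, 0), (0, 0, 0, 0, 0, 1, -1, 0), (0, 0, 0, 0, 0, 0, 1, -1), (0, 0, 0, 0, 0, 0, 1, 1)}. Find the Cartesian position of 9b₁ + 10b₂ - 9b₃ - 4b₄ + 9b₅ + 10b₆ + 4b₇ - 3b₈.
(9, 1, -19, 5, 13, 1, -9, -7)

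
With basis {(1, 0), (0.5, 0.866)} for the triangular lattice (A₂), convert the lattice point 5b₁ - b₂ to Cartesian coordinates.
(4.5, -0.866)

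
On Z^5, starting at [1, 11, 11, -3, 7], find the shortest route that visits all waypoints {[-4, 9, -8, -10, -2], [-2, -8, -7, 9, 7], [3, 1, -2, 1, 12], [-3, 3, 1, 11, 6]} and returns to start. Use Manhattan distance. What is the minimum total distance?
174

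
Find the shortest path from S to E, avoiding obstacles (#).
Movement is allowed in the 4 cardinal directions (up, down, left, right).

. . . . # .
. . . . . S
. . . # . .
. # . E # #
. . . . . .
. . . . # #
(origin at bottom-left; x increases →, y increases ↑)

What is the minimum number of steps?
6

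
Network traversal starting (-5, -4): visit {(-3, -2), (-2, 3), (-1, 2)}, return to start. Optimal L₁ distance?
22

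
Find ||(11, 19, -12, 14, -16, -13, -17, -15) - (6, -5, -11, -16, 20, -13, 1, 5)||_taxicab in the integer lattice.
134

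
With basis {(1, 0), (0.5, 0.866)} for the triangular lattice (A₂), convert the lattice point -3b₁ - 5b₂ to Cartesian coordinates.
(-5.5, -4.33)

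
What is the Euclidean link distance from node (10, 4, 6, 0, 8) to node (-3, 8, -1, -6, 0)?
18.2757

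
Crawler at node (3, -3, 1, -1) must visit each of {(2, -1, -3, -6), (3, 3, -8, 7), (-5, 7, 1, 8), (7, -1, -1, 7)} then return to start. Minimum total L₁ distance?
96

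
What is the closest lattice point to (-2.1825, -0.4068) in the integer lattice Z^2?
(-2, 0)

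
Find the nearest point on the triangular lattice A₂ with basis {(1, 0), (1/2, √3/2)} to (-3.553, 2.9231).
(-3.5, 2.598)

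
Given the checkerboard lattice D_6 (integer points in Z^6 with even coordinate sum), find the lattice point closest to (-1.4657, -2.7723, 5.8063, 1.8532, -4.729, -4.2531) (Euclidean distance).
(-2, -3, 6, 2, -5, -4)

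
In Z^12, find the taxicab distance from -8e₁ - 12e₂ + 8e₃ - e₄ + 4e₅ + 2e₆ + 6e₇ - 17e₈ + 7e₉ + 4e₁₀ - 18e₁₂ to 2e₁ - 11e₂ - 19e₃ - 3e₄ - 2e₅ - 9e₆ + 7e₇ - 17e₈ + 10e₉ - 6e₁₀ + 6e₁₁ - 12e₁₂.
83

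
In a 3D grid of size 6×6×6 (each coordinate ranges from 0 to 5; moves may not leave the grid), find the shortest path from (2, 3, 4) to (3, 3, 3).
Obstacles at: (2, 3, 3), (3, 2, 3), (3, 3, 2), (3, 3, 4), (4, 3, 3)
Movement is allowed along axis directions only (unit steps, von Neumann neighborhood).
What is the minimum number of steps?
4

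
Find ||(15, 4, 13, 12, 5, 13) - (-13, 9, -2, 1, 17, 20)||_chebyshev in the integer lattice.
28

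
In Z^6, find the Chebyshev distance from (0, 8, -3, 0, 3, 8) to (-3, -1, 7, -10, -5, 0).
10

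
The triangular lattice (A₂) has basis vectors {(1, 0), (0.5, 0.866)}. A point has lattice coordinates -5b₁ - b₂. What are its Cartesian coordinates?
(-5.5, -0.866)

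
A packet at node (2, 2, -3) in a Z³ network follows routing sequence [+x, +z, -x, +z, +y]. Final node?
(2, 3, -1)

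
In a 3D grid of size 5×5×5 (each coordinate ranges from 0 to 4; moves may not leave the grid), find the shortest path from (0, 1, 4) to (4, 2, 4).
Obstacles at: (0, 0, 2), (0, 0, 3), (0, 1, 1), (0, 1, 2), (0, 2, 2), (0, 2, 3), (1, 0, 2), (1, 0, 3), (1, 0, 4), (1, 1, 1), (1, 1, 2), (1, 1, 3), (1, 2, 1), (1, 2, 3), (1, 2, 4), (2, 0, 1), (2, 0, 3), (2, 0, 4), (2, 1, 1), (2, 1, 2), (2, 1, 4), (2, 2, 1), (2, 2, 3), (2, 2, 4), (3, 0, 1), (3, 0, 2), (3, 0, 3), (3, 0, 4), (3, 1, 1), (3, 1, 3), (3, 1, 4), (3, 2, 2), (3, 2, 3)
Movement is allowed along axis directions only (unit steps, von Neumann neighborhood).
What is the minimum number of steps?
7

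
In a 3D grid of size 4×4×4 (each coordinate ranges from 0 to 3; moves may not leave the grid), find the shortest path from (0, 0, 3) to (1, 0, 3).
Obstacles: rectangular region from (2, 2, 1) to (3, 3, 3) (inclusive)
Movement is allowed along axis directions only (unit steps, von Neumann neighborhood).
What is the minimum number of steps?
1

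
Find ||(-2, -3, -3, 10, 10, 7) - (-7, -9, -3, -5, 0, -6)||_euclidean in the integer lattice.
23.5584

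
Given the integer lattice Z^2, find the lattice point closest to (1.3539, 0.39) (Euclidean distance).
(1, 0)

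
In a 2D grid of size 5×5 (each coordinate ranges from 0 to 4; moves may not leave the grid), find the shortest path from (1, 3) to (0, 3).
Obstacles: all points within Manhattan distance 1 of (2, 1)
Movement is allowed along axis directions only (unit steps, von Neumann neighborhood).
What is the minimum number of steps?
1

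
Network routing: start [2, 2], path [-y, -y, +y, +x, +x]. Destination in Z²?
(4, 1)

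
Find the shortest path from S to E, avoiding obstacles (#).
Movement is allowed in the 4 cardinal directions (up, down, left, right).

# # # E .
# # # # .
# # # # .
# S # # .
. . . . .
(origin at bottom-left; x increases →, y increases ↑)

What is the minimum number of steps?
9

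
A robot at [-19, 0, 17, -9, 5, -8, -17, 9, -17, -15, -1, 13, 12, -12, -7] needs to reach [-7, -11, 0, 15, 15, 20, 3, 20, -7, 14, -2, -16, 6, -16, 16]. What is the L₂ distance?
69.9929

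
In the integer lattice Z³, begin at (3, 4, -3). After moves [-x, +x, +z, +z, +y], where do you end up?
(3, 5, -1)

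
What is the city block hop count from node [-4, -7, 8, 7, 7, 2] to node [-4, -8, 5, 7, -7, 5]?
21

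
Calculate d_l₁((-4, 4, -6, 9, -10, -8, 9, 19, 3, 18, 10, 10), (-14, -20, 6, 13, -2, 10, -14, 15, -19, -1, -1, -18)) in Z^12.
183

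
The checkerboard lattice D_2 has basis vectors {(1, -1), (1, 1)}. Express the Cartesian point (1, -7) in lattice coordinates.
4b₁ - 3b₂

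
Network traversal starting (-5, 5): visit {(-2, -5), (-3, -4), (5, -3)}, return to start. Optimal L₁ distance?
40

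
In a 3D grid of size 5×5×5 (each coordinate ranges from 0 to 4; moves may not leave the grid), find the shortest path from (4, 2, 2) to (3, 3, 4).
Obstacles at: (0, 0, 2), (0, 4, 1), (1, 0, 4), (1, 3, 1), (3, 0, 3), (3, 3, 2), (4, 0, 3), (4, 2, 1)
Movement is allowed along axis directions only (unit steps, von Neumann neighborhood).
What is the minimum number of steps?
4
(one shortest path: (4, 2, 2) → (3, 2, 2) → (3, 2, 3) → (3, 3, 3) → (3, 3, 4))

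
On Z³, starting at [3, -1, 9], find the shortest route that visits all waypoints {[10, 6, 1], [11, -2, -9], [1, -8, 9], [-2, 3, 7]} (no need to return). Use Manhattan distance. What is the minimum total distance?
65
(one optimal route: (3, -1, 9) → (1, -8, 9) → (-2, 3, 7) → (10, 6, 1) → (11, -2, -9))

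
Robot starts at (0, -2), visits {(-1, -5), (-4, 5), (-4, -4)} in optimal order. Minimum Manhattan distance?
17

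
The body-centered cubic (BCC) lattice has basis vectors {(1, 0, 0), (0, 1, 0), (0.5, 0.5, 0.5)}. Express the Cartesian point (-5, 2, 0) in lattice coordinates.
-5b₁ + 2b₂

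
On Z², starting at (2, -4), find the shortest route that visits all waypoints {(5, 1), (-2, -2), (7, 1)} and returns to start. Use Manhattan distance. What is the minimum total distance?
28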